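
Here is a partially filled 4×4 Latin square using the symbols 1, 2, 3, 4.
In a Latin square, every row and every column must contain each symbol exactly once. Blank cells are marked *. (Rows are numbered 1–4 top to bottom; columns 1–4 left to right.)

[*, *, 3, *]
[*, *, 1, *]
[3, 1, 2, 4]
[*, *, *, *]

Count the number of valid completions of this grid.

4

Row 1, column 1: eliminating its row and column leaves {1, 2, 4}.
Row 1, column 2: eliminating its row and column leaves {2, 4}.
Row 1, column 4: eliminating its row and column leaves {1, 2}.
Row 2, column 1: eliminating its row and column leaves {2, 4}.
Row 2, column 2: eliminating its row and column leaves {2, 3, 4}.
Row 2, column 4: eliminating its row and column leaves {2, 3}.
Row 4, column 1: eliminating its row and column leaves {1, 2, 4}.
Row 4, column 2: eliminating its row and column leaves {2, 3, 4}.
Row 4, column 3: eliminating its row and column leaves {4}.
Row 4, column 4: eliminating its row and column leaves {1, 2, 3}.
Enumerating the assignments across these blanks that avoid any row or column repeat gives 4 completions.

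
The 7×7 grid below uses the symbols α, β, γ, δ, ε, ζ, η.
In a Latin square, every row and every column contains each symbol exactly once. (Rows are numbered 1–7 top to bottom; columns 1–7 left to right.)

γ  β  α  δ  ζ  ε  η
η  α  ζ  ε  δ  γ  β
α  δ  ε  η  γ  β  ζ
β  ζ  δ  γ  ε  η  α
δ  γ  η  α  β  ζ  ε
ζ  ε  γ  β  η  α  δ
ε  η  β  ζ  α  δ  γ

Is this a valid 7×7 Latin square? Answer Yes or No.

Each row is a permutation of the 7 symbols, and so is each column.

Yes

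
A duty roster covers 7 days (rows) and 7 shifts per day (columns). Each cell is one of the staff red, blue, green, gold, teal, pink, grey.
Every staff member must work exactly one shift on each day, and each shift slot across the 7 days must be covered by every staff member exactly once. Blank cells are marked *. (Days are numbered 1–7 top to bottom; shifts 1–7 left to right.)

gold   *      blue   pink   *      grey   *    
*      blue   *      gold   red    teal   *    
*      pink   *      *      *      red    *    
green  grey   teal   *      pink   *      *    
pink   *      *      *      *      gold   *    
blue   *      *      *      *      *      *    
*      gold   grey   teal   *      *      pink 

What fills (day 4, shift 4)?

Day 2, shift 1: day 2 has {red, blue, gold, teal} and shift 1 has {blue, green, gold, pink}, leaving only grey.
Day 2, shift 7: day 2 has {red, blue, gold, teal, grey} and shift 7 has {pink}, leaving only green.
Day 2, shift 3: day 2 has {red, blue, green, gold, teal, grey} and shift 3 has {blue, teal, grey}, leaving only pink.
Day 3, shift 1: day 3 has {red, pink} and shift 1 has {blue, green, gold, pink, grey}, leaving only teal.
Day 4, shift 6: day 4 has {green, teal, pink, grey} and shift 6 has {red, gold, teal, grey}, leaving only blue.
Day 4 already has {blue, green, teal, pink, grey} and shift 4 already has {gold, teal, pink}, so day 4, shift 4 must be red.

red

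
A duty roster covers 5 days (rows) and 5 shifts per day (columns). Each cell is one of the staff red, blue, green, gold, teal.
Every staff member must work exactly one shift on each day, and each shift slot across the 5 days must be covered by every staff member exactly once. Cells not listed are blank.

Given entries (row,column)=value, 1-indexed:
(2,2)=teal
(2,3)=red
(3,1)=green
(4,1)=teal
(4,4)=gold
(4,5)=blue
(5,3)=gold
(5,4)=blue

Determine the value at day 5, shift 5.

teal

Day 2, shift 4: day 2 has {red, teal} and shift 4 has {blue, gold}, leaving only green.
Day 2, shift 5: day 2 has {red, green, teal} and shift 5 has {blue}, leaving only gold.
Day 2, shift 1: day 2 has {red, green, gold, teal} and shift 1 has {green, teal}, leaving only blue.
Day 4, shift 3: day 4 has {blue, gold, teal} and shift 3 has {red, gold}, leaving only green.
Day 4, shift 2: day 4 has {blue, green, gold, teal} and shift 2 has {teal}, leaving only red.
Day 5, shift 1: day 5 has {blue, gold} and shift 1 has {blue, green, teal}, leaving only red.
Day 1, shift 1: day 1 has {} and shift 1 has {red, blue, green, teal}, leaving only gold.
Day 5, shift 2: day 5 has {red, blue, gold} and shift 2 has {red, teal}, leaving only green.
Day 5 already has {red, blue, green, gold} and shift 5 already has {blue, gold}, so day 5, shift 5 must be teal.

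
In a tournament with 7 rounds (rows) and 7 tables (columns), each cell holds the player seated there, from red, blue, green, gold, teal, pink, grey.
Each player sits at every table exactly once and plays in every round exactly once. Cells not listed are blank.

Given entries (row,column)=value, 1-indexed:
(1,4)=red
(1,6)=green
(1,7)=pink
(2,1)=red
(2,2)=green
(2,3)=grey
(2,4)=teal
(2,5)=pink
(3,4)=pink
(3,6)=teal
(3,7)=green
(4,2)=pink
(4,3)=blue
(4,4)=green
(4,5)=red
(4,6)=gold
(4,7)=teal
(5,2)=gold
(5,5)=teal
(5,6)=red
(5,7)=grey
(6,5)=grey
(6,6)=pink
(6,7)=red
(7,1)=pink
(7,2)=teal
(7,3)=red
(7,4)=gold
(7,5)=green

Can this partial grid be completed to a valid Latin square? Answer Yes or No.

Round 2, table 6: round 2 has {red, green, teal, pink, grey} and table 6 has {red, green, gold, teal, pink}, so it must be blue.
Round 2, table 7: round 2 has {red, blue, green, teal, pink, grey} and table 7 has {red, green, teal, pink, grey}, so it must be gold.
Round 3, table 3: round 3 has {green, teal, pink} and table 3 has {red, blue, grey}, so it must be gold.
Round 1, table 3: round 1 has {red, green, pink} and table 3 has {red, blue, gold, grey}, so it must be teal.
Round 3, table 5: round 3 has {green, gold, teal, pink} and table 5 has {red, green, teal, pink, grey}, so it must be blue.
Round 1, table 5: round 1 has {red, green, teal, pink} and table 5 has {red, blue, green, teal, pink, grey}, so it must be gold.
Round 3, table 1: round 3 has {blue, green, gold, teal, pink} and table 1 has {red, pink}, so it must be grey.
Now round 4, table 1: round 4 together with table 1 already contain {red, blue, green, gold, teal, pink, grey} — every symbol — so nothing can go there. The grid has no valid completion.

No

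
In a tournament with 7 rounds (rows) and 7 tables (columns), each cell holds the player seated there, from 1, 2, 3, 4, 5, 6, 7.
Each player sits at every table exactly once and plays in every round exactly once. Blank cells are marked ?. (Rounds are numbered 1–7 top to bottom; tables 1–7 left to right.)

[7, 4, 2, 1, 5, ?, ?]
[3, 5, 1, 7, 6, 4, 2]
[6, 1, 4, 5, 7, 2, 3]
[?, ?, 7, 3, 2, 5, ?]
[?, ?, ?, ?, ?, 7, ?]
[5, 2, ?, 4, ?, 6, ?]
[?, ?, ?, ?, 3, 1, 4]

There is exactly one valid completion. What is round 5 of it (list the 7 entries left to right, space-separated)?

1 3 6 2 4 7 5

Round 1, table 6: round 1 has {1, 2, 4, 5, 7} and table 6 has {1, 2, 4, 5, 6, 7}, leaving only 3.
Round 1, table 7: round 1 has {1, 2, 3, 4, 5, 7} and table 7 has {2, 3, 4}, leaving only 6.
Round 4, table 2: round 4 has {2, 3, 5, 7} and table 2 has {1, 2, 4, 5}, leaving only 6.
Round 5, table 2: round 5 has {7} and table 2 has {1, 2, 4, 5, 6}, leaving only 3.
Round 4, table 7: round 4 has {2, 3, 5, 6, 7} and table 7 has {2, 3, 4, 6}, leaving only 1.
Round 5, table 7: round 5 has {3, 7} and table 7 has {1, 2, 3, 4, 6}, leaving only 5.
Round 5, table 3: round 5 has {3, 5, 7} and table 3 has {1, 2, 4, 7}, leaving only 6.
Round 5, table 4: round 5 has {3, 5, 6, 7} and table 4 has {1, 3, 4, 5, 7}, leaving only 2.
Round 4, table 1: round 4 has {1, 2, 3, 5, 6, 7} and table 1 has {3, 5, 6, 7}, leaving only 4.
Round 5, table 1: round 5 has {2, 3, 5, 6, 7} and table 1 has {3, 4, 5, 6, 7}, leaving only 1.
Round 5, table 5: round 5 has {1, 2, 3, 5, 6, 7} and table 5 has {2, 3, 5, 6, 7}, leaving only 4.
So round 5 reads: 1 3 6 2 4 7 5.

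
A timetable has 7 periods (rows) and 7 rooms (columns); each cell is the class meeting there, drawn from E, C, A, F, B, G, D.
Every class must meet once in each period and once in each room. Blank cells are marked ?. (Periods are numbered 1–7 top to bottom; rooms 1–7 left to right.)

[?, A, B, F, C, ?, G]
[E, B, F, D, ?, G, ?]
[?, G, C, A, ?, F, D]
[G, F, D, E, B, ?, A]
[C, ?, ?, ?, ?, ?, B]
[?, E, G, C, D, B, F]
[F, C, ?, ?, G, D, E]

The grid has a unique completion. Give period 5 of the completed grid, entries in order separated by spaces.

C D E G F A B

Period 5, room 2: period 5 has {C, B} and room 2 has {E, C, A, F, B, G}, leaving only D.
Period 5, room 4: period 5 has {C, B, D} and room 4 has {E, C, A, F, D}, leaving only G.
Period 1, room 1: period 1 has {C, A, F, B, G} and room 1 has {E, C, F, G}, leaving only D.
Period 1, room 6: period 1 has {C, A, F, B, G, D} and room 6 has {F, B, G, D}, leaving only E.
Period 5, room 6: period 5 has {C, B, G, D} and room 6 has {E, F, B, G, D}, leaving only A.
Period 5, room 3: period 5 has {C, A, B, G, D} and room 3 has {C, F, B, G, D}, leaving only E.
Period 5, room 5: period 5 has {E, C, A, B, G, D} and room 5 has {C, B, G, D}, leaving only F.
So period 5 reads: C D E G F A B.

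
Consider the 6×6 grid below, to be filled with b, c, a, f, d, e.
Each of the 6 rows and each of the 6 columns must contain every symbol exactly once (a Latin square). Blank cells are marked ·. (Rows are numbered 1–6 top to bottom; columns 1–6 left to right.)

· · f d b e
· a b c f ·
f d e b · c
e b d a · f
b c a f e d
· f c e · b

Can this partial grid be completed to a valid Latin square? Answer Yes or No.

Row 1, column 2: row 1 together with column 2 already contain {b, c, a, f, d, e} — every symbol — so nothing can go there. The grid has no valid completion.

No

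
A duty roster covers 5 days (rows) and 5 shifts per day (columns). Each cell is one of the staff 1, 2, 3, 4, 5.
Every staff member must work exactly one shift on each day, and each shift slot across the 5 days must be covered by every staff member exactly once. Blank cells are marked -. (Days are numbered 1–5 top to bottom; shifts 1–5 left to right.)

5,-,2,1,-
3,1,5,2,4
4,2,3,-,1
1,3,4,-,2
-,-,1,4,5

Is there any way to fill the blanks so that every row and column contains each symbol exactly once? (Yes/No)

No

Day 5, shift 2: day 5 together with shift 2 already contain {1, 2, 3, 4, 5} — every symbol — so nothing can go there. The grid has no valid completion.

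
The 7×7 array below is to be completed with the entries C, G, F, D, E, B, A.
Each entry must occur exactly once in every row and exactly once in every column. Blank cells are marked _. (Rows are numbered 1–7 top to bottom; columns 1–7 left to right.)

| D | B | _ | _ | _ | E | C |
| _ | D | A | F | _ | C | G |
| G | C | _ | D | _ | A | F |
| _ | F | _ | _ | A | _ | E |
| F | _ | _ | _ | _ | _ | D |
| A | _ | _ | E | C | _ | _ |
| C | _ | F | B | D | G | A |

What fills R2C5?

Row 1, column 3: row 1 has {C, D, E, B} and column 3 has {F, A}, leaving only G.
Row 1, column 4: row 1 has {C, G, D, E, B} and column 4 has {F, D, E, B}, leaving only A.
Row 1, column 5: row 1 has {C, G, D, E, B, A} and column 5 has {C, D, A}, leaving only F.
Row 4, column 1: row 4 has {F, E, A} and column 1 has {C, G, F, D, A}, leaving only B.
Row 2, column 1: row 2 has {C, G, F, D, A} and column 1 has {C, G, F, D, B, A}, leaving only E.
Row 2 already has {C, G, F, D, E, A} and column 5 already has {C, F, D, A}, so row 2, column 5 must be B.

B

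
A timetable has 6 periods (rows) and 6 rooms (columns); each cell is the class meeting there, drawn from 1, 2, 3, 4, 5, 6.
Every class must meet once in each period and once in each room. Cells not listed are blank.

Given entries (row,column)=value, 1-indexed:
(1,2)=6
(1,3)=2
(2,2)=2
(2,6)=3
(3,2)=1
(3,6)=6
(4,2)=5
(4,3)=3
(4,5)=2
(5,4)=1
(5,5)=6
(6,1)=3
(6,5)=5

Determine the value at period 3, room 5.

Period 6, room 2: period 6 has {3, 5} and room 2 has {1, 2, 5, 6}, leaving only 4.
Period 5, room 2: period 5 has {1, 6} and room 2 has {1, 2, 4, 5, 6}, leaving only 3.
Period 3, room 5 is narrowed to {3, 4}.
If it were 4, then period 4, room 4 would be left with no valid symbol.
So period 3, room 5 must be 3.

3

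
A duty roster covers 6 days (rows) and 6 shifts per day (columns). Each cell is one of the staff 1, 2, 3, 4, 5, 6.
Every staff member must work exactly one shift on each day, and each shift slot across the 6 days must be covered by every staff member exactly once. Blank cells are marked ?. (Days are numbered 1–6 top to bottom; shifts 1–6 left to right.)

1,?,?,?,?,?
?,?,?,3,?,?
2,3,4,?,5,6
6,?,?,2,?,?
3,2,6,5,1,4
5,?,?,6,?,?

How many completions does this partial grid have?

Day 1, shift 2: eliminating its day and shift leaves {4, 5, 6}.
Day 1, shift 3: eliminating its day and shift leaves {2, 3, 5}.
Day 1, shift 4: eliminating its day and shift leaves {4}.
Day 1, shift 5: eliminating its day and shift leaves {2, 3, 4, 6}.
Day 1, shift 6: eliminating its day and shift leaves {2, 3, 5}.
Day 2, shift 1: eliminating its day and shift leaves {4}.
Day 2, shift 2: eliminating its day and shift leaves {1, 4, 5, 6}.
Day 2, shift 3: eliminating its day and shift leaves {1, 2, 5}.
Day 2, shift 5: eliminating its day and shift leaves {2, 4, 6}.
Day 2, shift 6: eliminating its day and shift leaves {1, 2, 5}.
Day 3, shift 4: eliminating its day and shift leaves {1}.
Day 4, shift 2: eliminating its day and shift leaves {1, 4, 5}.
Day 4, shift 3: eliminating its day and shift leaves {1, 3, 5}.
Day 4, shift 5: eliminating its day and shift leaves {3, 4}.
Day 4, shift 6: eliminating its day and shift leaves {1, 3, 5}.
Day 6, shift 2: eliminating its day and shift leaves {1, 4}.
Day 6, shift 3: eliminating its day and shift leaves {1, 2, 3}.
Day 6, shift 5: eliminating its day and shift leaves {2, 3, 4}.
Day 6, shift 6: eliminating its day and shift leaves {1, 2, 3}.
Enumerating the assignments across these blanks that avoid any day or shift repeat gives 20 completions.

20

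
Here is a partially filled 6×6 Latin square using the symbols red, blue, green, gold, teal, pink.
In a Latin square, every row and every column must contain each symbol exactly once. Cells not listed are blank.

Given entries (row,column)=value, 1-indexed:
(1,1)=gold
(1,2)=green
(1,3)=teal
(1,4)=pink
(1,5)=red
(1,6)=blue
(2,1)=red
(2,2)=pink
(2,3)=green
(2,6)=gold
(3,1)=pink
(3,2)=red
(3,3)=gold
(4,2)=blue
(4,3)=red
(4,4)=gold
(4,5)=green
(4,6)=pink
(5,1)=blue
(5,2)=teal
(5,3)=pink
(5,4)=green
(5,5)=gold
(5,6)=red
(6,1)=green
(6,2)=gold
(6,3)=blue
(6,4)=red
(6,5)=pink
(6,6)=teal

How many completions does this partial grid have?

Row 2, column 4: eliminating its row and column leaves {blue, teal}.
Row 2, column 5: eliminating its row and column leaves {blue, teal}.
Row 3, column 4: eliminating its row and column leaves {blue, teal}.
Row 3, column 5: eliminating its row and column leaves {blue, teal}.
Row 3, column 6: eliminating its row and column leaves {green}.
Row 4, column 1: eliminating its row and column leaves {teal}.
Enumerating the assignments across these blanks that avoid any row or column repeat gives 2 completions.

2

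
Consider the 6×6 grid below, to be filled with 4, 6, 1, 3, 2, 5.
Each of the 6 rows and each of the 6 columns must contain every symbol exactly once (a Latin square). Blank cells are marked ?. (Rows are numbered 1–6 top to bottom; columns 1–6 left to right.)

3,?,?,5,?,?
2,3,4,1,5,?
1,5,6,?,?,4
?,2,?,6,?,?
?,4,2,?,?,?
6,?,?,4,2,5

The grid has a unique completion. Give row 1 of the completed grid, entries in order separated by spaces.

Row 1, column 3: row 1 has {3, 5} and column 3 has {4, 6, 2}, leaving only 1.
Row 1, column 2: row 1 has {1, 3, 5} and column 2 has {4, 3, 2, 5}, leaving only 6.
Row 1, column 5: row 1 has {6, 1, 3, 5} and column 5 has {2, 5}, leaving only 4.
Row 1, column 6: row 1 has {4, 6, 1, 3, 5} and column 6 has {4, 5}, leaving only 2.
So row 1 reads: 3 6 1 5 4 2.

3 6 1 5 4 2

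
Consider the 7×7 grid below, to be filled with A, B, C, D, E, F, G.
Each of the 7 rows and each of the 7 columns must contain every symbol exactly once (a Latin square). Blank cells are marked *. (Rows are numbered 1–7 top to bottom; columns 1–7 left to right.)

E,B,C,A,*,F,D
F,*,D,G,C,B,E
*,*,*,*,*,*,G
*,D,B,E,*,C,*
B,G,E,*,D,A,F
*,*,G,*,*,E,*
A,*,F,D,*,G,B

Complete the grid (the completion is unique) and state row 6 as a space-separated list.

D F G B A E C

Row 1, column 5: row 1 has {A, B, C, D, E, F} and column 5 has {C, D}, leaving only G.
Row 2, column 2: row 2 has {B, C, D, E, F, G} and column 2 has {B, D, G}, leaving only A.
Row 3, column 3: row 3 has {G} and column 3 has {B, C, D, E, F, G}, leaving only A.
Row 3, column 6: row 3 has {A, G} and column 6 has {A, B, C, E, F, G}, leaving only D.
Row 3, column 1: row 3 has {A, D, G} and column 1 has {A, B, E, F}, leaving only C.
Row 6, column 1: row 6 has {E, G} and column 1 has {A, B, C, E, F}, leaving only D.
Row 4, column 1: row 4 has {B, C, D, E} and column 1 has {A, B, C, D, E, F}, leaving only G.
Row 4, column 7: row 4 has {B, C, D, E, G} and column 7 has {B, D, E, F, G}, leaving only A.
Row 6, column 7: row 6 has {D, E, G} and column 7 has {A, B, D, E, F, G}, leaving only C.
Row 6, column 2: row 6 has {C, D, E, G} and column 2 has {A, B, D, G}, leaving only F.
Row 6, column 4: row 6 has {C, D, E, F, G} and column 4 has {A, D, E, G}, leaving only B.
Row 6, column 5: row 6 has {B, C, D, E, F, G} and column 5 has {C, D, G}, leaving only A.
So row 6 reads: D F G B A E C.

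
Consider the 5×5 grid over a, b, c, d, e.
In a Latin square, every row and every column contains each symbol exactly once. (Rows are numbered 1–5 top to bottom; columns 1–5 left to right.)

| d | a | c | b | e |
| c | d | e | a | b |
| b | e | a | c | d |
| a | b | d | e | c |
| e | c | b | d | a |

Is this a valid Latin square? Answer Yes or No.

Each row is a permutation of the 5 symbols, and so is each column.

Yes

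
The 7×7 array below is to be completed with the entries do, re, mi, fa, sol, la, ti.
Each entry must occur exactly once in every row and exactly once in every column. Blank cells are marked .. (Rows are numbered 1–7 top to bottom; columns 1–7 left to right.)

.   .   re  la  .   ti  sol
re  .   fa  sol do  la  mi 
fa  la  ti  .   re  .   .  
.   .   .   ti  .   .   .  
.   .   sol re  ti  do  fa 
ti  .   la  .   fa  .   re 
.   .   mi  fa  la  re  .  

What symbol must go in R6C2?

sol

Row 1, column 5: row 1 has {re, sol, la, ti} and column 5 has {do, re, fa, la, ti}, leaving only mi.
Row 1, column 1: row 1 has {re, mi, sol, la, ti} and column 1 has {re, fa, ti}, leaving only do.
Row 1, column 2: row 1 has {do, re, mi, sol, la, ti} and column 2 has {la}, leaving only fa.
Row 2, column 2: row 2 has {do, re, mi, fa, sol, la} and column 2 has {fa, la}, leaving only ti.
Row 3, column 7: row 3 has {re, fa, la, ti} and column 7 has {re, mi, fa, sol}, leaving only do.
Row 3, column 4: row 3 has {do, re, fa, la, ti} and column 4 has {re, fa, sol, la, ti}, leaving only mi.
Row 3, column 6: row 3 has {do, re, mi, fa, la, ti} and column 6 has {do, re, la, ti}, leaving only sol.
Row 4, column 3: row 4 has {ti} and column 3 has {re, mi, fa, sol, la, ti}, leaving only do.
Row 4, column 5: row 4 has {do, ti} and column 5 has {do, re, mi, fa, la, ti}, leaving only sol.
Row 4, column 7: row 4 has {do, sol, ti} and column 7 has {do, re, mi, fa, sol}, leaving only la.
Row 4, column 1: row 4 has {do, sol, la, ti} and column 1 has {do, re, fa, ti}, leaving only mi.
Row 4, column 2: row 4 has {do, mi, sol, la, ti} and column 2 has {fa, la, ti}, leaving only re.
Row 4, column 6: row 4 has {do, re, mi, sol, la, ti} and column 6 has {do, re, sol, la, ti}, leaving only fa.
Row 5, column 1: row 5 has {do, re, fa, sol, ti} and column 1 has {do, re, mi, fa, ti}, leaving only la.
Row 5, column 2: row 5 has {do, re, fa, sol, la, ti} and column 2 has {re, fa, la, ti}, leaving only mi.
Row 6, column 4: row 6 has {re, fa, la, ti} and column 4 has {re, mi, fa, sol, la, ti}, leaving only do.
Row 6 already has {do, re, fa, la, ti} and column 2 already has {re, mi, fa, la, ti}, so row 6, column 2 must be sol.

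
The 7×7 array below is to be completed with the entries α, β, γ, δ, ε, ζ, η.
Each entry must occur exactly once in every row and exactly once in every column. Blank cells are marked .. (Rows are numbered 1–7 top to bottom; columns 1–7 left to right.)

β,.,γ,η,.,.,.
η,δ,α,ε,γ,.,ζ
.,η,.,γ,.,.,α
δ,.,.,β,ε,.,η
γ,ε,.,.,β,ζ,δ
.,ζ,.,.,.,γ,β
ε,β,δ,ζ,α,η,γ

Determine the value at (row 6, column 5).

Row 1, column 2: row 1 has {β, γ, η} and column 2 has {β, δ, ε, ζ, η}, leaving only α.
Row 1, column 7: row 1 has {α, β, γ, η} and column 7 has {α, β, γ, δ, ζ, η}, leaving only ε.
Row 1, column 6: row 1 has {α, β, γ, ε, η} and column 6 has {γ, ζ, η}, leaving only δ.
Row 1, column 5: row 1 has {α, β, γ, δ, ε, η} and column 5 has {α, β, γ, ε}, leaving only ζ.
Row 2, column 6: row 2 has {α, γ, δ, ε, ζ, η} and column 6 has {γ, δ, ζ, η}, leaving only β.
Row 3, column 1: row 3 has {α, γ, η} and column 1 has {β, γ, δ, ε, η}, leaving only ζ.
Row 3, column 5: row 3 has {α, γ, ζ, η} and column 5 has {α, β, γ, ε, ζ}, leaving only δ.
Row 6 already has {β, γ, ζ} and column 5 already has {α, β, γ, δ, ε, ζ}, so row 6, column 5 must be η.

η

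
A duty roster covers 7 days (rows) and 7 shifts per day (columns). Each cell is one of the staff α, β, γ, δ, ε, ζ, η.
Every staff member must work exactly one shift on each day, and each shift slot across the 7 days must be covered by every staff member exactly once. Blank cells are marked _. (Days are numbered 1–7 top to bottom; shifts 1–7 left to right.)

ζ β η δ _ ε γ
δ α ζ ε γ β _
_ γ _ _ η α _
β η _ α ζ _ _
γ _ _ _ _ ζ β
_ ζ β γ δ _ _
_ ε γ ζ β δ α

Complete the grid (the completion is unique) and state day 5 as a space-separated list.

Day 5, shift 2: day 5 has {β, γ, ζ} and shift 2 has {α, β, γ, ε, ζ, η}, leaving only δ.
Day 5, shift 4: day 5 has {β, γ, δ, ζ} and shift 4 has {α, γ, δ, ε, ζ}, leaving only η.
Day 1, shift 5: day 1 has {β, γ, δ, ε, ζ, η} and shift 5 has {β, γ, δ, ζ, η}, leaving only α.
Day 5, shift 5: day 5 has {β, γ, δ, ζ, η} and shift 5 has {α, β, γ, δ, ζ, η}, leaving only ε.
Day 5, shift 3: day 5 has {β, γ, δ, ε, ζ, η} and shift 3 has {β, γ, ζ, η}, leaving only α.
So day 5 reads: γ δ α η ε ζ β.

γ δ α η ε ζ β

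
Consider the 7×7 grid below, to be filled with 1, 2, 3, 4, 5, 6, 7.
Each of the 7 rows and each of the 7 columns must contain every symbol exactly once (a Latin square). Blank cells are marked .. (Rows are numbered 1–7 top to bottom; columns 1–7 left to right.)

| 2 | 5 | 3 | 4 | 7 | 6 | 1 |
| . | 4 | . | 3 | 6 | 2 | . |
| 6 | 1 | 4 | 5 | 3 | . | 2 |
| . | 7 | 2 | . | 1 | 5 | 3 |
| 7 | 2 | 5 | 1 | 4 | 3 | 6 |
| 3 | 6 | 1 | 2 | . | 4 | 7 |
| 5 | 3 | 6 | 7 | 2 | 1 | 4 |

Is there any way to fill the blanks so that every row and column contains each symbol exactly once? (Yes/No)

No row or column among the givens repeats a symbol, and propagating forced cells runs into no contradiction.
One valid completion exists (for instance, 2 5 3 4 7 6 1 / 1 4 7 3 6 2 5 / 6 1 4 5 3 7 2 / 4 7 2 6 1 5 3 / 7 2 5 1 4 3 6 / 3 6 1 2 5 4 7 / 5 3 6 7 2 1 4).

Yes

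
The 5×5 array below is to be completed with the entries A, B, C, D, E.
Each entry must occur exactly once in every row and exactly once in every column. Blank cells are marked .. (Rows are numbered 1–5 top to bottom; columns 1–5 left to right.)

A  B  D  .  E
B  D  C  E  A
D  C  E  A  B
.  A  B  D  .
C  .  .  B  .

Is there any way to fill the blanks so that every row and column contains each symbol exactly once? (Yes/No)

No row or column among the givens repeats a symbol, and propagating forced cells runs into no contradiction.
One valid completion exists (for instance, A B D C E / B D C E A / D C E A B / E A B D C / C E A B D).

Yes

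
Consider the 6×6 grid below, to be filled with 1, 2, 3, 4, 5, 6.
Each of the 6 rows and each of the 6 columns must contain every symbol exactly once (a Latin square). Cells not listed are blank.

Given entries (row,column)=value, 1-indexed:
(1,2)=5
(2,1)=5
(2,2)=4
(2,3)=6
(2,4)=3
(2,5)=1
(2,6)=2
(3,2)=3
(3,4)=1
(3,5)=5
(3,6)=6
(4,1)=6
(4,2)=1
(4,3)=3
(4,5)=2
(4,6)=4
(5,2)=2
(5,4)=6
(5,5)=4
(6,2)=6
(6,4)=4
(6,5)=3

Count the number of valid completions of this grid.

Row 1, column 1: eliminating its row and column leaves {1, 2, 3, 4}.
Row 1, column 3: eliminating its row and column leaves {1, 2, 4}.
Row 1, column 4: eliminating its row and column leaves {2}.
Row 1, column 5: eliminating its row and column leaves {6}.
Row 1, column 6: eliminating its row and column leaves {1, 3}.
Row 3, column 1: eliminating its row and column leaves {2, 4}.
Row 3, column 3: eliminating its row and column leaves {2, 4}.
Row 4, column 4: eliminating its row and column leaves {5}.
Row 5, column 1: eliminating its row and column leaves {1, 3}.
Row 5, column 3: eliminating its row and column leaves {1, 5}.
Row 5, column 6: eliminating its row and column leaves {1, 3, 5}.
Row 6, column 1: eliminating its row and column leaves {1, 2}.
Row 6, column 3: eliminating its row and column leaves {1, 2, 5}.
Row 6, column 6: eliminating its row and column leaves {1, 5}.
Enumerating the assignments across these blanks that avoid any row or column repeat gives 4 completions.

4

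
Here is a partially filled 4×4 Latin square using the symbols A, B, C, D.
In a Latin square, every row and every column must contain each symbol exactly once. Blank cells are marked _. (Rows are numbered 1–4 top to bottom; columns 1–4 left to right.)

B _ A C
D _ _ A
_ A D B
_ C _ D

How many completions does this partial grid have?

1

Row 1, column 2: eliminating its row and column leaves {D}.
Row 2, column 2: eliminating its row and column leaves {B}.
Row 2, column 3: eliminating its row and column leaves {B, C}.
Row 3, column 1: eliminating its row and column leaves {C}.
Row 4, column 1: eliminating its row and column leaves {A}.
Row 4, column 3: eliminating its row and column leaves {B}.
Only one assignment across all blanks avoids any row or column repeat, giving 1 completion.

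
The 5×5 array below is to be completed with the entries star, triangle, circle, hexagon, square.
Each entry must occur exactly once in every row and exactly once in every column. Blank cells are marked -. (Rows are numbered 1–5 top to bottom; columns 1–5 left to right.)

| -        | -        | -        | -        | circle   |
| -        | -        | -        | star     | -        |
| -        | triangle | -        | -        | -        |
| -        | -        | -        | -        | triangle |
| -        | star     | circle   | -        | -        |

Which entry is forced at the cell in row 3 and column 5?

star

Row 3, column 5 is narrowed to {star, hexagon, square}.
If it were hexagon, then row 5, column 5 would be left with no valid symbol.
If it were square, then row 5, column 5 would be left with no valid symbol.
So row 3, column 5 must be star.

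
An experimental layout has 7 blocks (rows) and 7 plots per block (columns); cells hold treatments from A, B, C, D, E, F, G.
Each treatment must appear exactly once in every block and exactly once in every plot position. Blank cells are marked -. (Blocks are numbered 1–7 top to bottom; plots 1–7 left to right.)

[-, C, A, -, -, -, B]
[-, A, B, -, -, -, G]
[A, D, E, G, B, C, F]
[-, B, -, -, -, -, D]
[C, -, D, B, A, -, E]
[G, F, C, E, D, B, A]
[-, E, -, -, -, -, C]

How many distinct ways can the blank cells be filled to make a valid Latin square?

8

Block 1, plot 1: eliminating its block and plot leaves {D, E, F}.
Block 1, plot 4: eliminating its block and plot leaves {D, F}.
Block 1, plot 5: eliminating its block and plot leaves {E, F, G}.
Block 1, plot 6: eliminating its block and plot leaves {D, E, F, G}.
Block 2, plot 1: eliminating its block and plot leaves {D, E, F}.
Block 2, plot 4: eliminating its block and plot leaves {C, D, F}.
Block 2, plot 5: eliminating its block and plot leaves {C, E, F}.
Block 2, plot 6: eliminating its block and plot leaves {D, E, F}.
Block 4, plot 1: eliminating its block and plot leaves {E, F}.
Block 4, plot 3: eliminating its block and plot leaves {F, G}.
Block 4, plot 4: eliminating its block and plot leaves {A, C, F}.
Block 4, plot 5: eliminating its block and plot leaves {C, E, F, G}.
Block 4, plot 6: eliminating its block and plot leaves {A, E, F, G}.
Block 5, plot 2: eliminating its block and plot leaves {G}.
Block 5, plot 6: eliminating its block and plot leaves {F, G}.
Block 7, plot 1: eliminating its block and plot leaves {B, D, F}.
Block 7, plot 3: eliminating its block and plot leaves {F, G}.
Block 7, plot 4: eliminating its block and plot leaves {A, D, F}.
Block 7, plot 5: eliminating its block and plot leaves {F, G}.
Block 7, plot 6: eliminating its block and plot leaves {A, D, F, G}.
Enumerating the assignments across these blanks that avoid any block or plot repeat gives 8 completions.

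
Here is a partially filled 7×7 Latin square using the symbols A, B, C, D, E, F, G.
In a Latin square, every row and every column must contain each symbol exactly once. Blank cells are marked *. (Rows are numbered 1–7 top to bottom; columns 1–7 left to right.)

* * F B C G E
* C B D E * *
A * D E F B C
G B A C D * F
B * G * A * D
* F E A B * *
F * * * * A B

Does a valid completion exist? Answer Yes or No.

Row 2, column 1: row 2 together with column 1 already contain {A, B, C, D, E, F, G} — every symbol — so nothing can go there. The grid has no valid completion.

No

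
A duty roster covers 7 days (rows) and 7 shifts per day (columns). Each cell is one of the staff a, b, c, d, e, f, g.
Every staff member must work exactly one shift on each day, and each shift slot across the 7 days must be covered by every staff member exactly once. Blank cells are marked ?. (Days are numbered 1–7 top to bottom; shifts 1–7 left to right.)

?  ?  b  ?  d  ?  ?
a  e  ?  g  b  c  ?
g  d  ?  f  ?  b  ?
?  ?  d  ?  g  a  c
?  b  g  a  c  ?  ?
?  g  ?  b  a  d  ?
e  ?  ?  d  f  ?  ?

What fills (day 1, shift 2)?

a

Day 2, shift 3: day 2 has {a, b, c, e, g} and shift 3 has {b, d, g}, leaving only f.
Day 2, shift 7: day 2 has {a, b, c, e, f, g} and shift 7 has {c}, leaving only d.
Day 3, shift 5: day 3 has {b, d, f, g} and shift 5 has {a, b, c, d, f, g}, leaving only e.
Day 3, shift 7: day 3 has {b, d, e, f, g} and shift 7 has {c, d}, leaving only a.
Day 3, shift 3: day 3 has {a, b, d, e, f, g} and shift 3 has {b, d, f, g}, leaving only c.
Day 4, shift 2: day 4 has {a, c, d, g} and shift 2 has {b, d, e, g}, leaving only f.
Day 4, shift 1: day 4 has {a, c, d, f, g} and shift 1 has {a, e, g}, leaving only b.
Day 4, shift 4: day 4 has {a, b, c, d, f, g} and shift 4 has {a, b, d, f, g}, leaving only e.
Day 1, shift 4: day 1 has {b, d} and shift 4 has {a, b, d, e, f, g}, leaving only c.
Day 1 already has {b, c, d} and shift 2 already has {b, d, e, f, g}, so day 1, shift 2 must be a.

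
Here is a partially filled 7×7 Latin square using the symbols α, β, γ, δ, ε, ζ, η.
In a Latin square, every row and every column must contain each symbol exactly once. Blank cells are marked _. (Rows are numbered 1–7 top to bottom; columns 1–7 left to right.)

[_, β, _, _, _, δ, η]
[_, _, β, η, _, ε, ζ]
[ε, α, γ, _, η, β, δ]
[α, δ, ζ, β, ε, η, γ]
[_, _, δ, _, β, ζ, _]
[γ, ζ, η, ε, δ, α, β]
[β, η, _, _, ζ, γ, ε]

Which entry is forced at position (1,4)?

α

Row 1, column 1: row 1 has {β, δ, η} and column 1 has {α, β, γ, ε}, leaving only ζ.
Row 2, column 1: row 2 has {β, ε, ζ, η} and column 1 has {α, β, γ, ε, ζ}, leaving only δ.
Row 2, column 2: row 2 has {β, δ, ε, ζ, η} and column 2 has {α, β, δ, ζ, η}, leaving only γ.
Row 2, column 5: row 2 has {β, γ, δ, ε, ζ, η} and column 5 has {β, δ, ε, ζ, η}, leaving only α.
Row 1, column 5: row 1 has {β, δ, ζ, η} and column 5 has {α, β, δ, ε, ζ, η}, leaving only γ.
Row 1 already has {β, γ, δ, ζ, η} and column 4 already has {β, ε, η}, so row 1, column 4 must be α.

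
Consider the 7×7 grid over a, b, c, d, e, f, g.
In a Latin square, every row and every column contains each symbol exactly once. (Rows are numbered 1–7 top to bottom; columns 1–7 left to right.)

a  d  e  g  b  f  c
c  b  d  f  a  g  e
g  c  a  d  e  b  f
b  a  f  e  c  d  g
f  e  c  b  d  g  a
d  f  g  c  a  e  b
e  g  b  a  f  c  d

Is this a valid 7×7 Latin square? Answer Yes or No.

No

Every row is a permutation, but column 5 contains a twice (at rows 2 and 6).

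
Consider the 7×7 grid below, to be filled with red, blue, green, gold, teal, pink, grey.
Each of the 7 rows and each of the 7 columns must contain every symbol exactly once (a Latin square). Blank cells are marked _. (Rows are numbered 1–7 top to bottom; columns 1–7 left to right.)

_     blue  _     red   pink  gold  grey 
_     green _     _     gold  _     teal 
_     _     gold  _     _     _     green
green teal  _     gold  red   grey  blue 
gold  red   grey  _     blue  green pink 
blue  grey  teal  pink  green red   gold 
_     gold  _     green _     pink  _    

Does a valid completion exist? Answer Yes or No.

Yes

No row or column among the givens repeats a symbol, and propagating forced cells runs into no contradiction.
One valid completion exists (for instance, teal blue green red pink gold grey / pink green red grey gold blue teal / red pink gold blue grey teal green / green teal pink gold red grey blue / gold red grey teal blue green pink / blue grey teal pink green red gold / grey gold blue green teal pink red).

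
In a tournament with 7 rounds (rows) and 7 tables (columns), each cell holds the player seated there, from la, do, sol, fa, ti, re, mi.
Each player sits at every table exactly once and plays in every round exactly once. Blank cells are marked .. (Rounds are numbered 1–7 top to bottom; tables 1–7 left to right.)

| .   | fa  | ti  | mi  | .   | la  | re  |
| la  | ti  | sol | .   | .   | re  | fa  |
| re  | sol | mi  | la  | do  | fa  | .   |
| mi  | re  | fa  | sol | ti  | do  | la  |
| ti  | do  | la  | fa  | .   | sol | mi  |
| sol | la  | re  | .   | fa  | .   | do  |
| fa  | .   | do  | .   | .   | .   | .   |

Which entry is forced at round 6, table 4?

Round 6 already has {la, do, sol, fa, re} and table 4 already has {la, sol, fa, mi}, so round 6, table 4 must be ti.

ti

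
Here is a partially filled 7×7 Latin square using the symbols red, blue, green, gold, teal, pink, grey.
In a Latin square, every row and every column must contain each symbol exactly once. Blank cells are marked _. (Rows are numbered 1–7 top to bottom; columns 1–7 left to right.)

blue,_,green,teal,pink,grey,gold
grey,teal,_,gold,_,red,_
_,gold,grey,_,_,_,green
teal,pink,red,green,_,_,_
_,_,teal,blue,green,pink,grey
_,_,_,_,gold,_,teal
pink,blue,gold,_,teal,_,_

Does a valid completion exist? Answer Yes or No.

No

Row 1, column 2: row 1 has {blue, green, gold, teal, pink, grey} and column 2 has {blue, gold, teal, pink}, so it must be red.
Now row 5, column 2: row 5 together with column 2 already contain {red, blue, green, gold, teal, pink, grey} — every symbol — so nothing can go there. The grid has no valid completion.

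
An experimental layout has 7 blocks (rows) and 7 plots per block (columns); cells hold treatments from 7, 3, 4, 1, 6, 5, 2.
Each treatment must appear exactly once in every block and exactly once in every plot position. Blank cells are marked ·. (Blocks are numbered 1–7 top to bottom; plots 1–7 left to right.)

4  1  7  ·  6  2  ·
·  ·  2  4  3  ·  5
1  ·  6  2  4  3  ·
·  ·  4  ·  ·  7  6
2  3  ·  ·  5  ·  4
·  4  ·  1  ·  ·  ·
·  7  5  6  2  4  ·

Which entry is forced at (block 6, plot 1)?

Block 1, plot 7: block 1 has {7, 4, 1, 6, 2} and plot 7 has {4, 6, 5}, leaving only 3.
Block 1, plot 4: block 1 has {7, 3, 4, 1, 6, 2} and plot 4 has {4, 1, 6, 2}, leaving only 5.
Block 2, plot 2: block 2 has {3, 4, 5, 2} and plot 2 has {7, 3, 4, 1}, leaving only 6.
Block 2, plot 1: block 2 has {3, 4, 6, 5, 2} and plot 1 has {4, 1, 2}, leaving only 7.
Block 2, plot 6: block 2 has {7, 3, 4, 6, 5, 2} and plot 6 has {7, 3, 4, 2}, leaving only 1.
Block 3, plot 2: block 3 has {3, 4, 1, 6, 2} and plot 2 has {7, 3, 4, 1, 6}, leaving only 5.
Block 3, plot 7: block 3 has {3, 4, 1, 6, 5, 2} and plot 7 has {3, 4, 6, 5}, leaving only 7.
Block 4, plot 2: block 4 has {7, 4, 6} and plot 2 has {7, 3, 4, 1, 6, 5}, leaving only 2.
Block 4, plot 4: block 4 has {7, 4, 6, 2} and plot 4 has {4, 1, 6, 5, 2}, leaving only 3.
Block 4, plot 1: block 4 has {7, 3, 4, 6, 2} and plot 1 has {7, 4, 1, 2}, leaving only 5.
Block 4, plot 5: block 4 has {7, 3, 4, 6, 5, 2} and plot 5 has {3, 4, 6, 5, 2}, leaving only 1.
Block 5, plot 3: block 5 has {3, 4, 5, 2} and plot 3 has {7, 4, 6, 5, 2}, leaving only 1.
Block 5, plot 4: block 5 has {3, 4, 1, 5, 2} and plot 4 has {3, 4, 1, 6, 5, 2}, leaving only 7.
Block 5, plot 6: block 5 has {7, 3, 4, 1, 5, 2} and plot 6 has {7, 3, 4, 1, 2}, leaving only 6.
Block 6, plot 3: block 6 has {4, 1} and plot 3 has {7, 4, 1, 6, 5, 2}, leaving only 3.
Block 6 already has {3, 4, 1} and plot 1 already has {7, 4, 1, 5, 2}, so block 6, plot 1 must be 6.

6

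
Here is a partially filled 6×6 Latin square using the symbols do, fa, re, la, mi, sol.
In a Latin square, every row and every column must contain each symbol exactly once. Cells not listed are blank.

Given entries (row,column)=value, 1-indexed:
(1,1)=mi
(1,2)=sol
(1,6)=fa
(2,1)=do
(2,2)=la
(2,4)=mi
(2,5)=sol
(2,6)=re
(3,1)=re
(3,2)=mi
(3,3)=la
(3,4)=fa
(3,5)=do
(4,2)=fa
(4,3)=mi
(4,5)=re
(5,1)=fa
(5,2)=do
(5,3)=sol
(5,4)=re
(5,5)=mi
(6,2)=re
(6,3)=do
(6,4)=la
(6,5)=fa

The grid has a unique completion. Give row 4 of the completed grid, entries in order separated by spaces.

Row 1, column 3: row 1 has {fa, mi, sol} and column 3 has {do, la, mi, sol}, leaving only re.
Row 1, column 4: row 1 has {fa, re, mi, sol} and column 4 has {fa, re, la, mi}, leaving only do.
Row 4, column 4: row 4 has {fa, re, mi} and column 4 has {do, fa, re, la, mi}, leaving only sol.
Row 4, column 1: row 4 has {fa, re, mi, sol} and column 1 has {do, fa, re, mi}, leaving only la.
Row 4, column 6: row 4 has {fa, re, la, mi, sol} and column 6 has {fa, re}, leaving only do.
So row 4 reads: la fa mi sol re do.

la fa mi sol re do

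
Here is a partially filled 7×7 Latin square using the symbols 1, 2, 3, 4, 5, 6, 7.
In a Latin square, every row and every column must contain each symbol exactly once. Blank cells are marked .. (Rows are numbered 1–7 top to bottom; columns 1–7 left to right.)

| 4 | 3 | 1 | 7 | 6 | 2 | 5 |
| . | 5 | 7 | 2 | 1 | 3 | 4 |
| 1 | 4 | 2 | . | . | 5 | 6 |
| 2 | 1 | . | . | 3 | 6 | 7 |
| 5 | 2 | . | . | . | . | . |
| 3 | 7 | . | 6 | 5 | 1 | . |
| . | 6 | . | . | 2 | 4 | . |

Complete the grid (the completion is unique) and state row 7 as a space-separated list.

Row 7, column 1: row 7 has {2, 4, 6} and column 1 has {1, 2, 3, 4, 5}, leaving only 7.
Row 2, column 1: row 2 has {1, 2, 3, 4, 5, 7} and column 1 has {1, 2, 3, 4, 5, 7}, leaving only 6.
Row 3, column 4: row 3 has {1, 2, 4, 5, 6} and column 4 has {2, 6, 7}, leaving only 3.
Row 3, column 5: row 3 has {1, 2, 3, 4, 5, 6} and column 5 has {1, 2, 3, 5, 6}, leaving only 7.
Row 5, column 5: row 5 has {2, 5} and column 5 has {1, 2, 3, 5, 6, 7}, leaving only 4.
Row 5, column 4: row 5 has {2, 4, 5} and column 4 has {2, 3, 6, 7}, leaving only 1.
Row 7, column 4: row 7 has {2, 4, 6, 7} and column 4 has {1, 2, 3, 6, 7}, leaving only 5.
Row 7, column 3: row 7 has {2, 4, 5, 6, 7} and column 3 has {1, 2, 7}, leaving only 3.
Row 7, column 7: row 7 has {2, 3, 4, 5, 6, 7} and column 7 has {4, 5, 6, 7}, leaving only 1.
So row 7 reads: 7 6 3 5 2 4 1.

7 6 3 5 2 4 1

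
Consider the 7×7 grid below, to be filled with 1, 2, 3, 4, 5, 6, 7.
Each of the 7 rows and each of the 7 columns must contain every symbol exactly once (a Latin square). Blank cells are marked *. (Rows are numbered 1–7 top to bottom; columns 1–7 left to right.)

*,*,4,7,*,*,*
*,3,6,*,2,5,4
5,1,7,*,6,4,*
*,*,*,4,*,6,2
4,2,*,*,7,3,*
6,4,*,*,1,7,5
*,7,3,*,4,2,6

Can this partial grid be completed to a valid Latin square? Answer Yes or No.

No

Row 1, column 6: row 1 has {4, 7} and column 6 has {2, 3, 4, 5, 6, 7}, so it must be 1.
Row 1, column 7: row 1 has {1, 4, 7} and column 7 has {2, 4, 5, 6}, so it must be 3.
Now row 3, column 7: row 3 together with column 7 already contain {1, 2, 3, 4, 5, 6, 7} — every symbol — so nothing can go there. The grid has no valid completion.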